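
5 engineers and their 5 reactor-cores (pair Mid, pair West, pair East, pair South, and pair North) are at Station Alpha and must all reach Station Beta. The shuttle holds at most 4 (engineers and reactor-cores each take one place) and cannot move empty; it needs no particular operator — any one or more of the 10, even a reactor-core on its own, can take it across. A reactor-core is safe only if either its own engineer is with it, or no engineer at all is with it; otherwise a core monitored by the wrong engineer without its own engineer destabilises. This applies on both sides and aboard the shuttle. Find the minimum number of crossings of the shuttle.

Counting alone: each trip to Station Beta takes at most 4 across and each return brings at least 1 back, so after t trips out (and t−1 returns) at most 4t − (t−1) of the 10 are across; that first reaches 10 at t = 3, so at least 5 crossings are needed.
The safety rule pushes this higher. Following every safe sequence of crossings, the most of the 10 that can be at Station Beta as the shuttle arrives there on crossing 5 is 9 — never all 10.
So no plan with fewer than 7 crossings exists, and this one achieves 7:
1. engineer Mid and reactor-core Mid cross → Station Beta.
2. engineer Mid crosses ← Station Alpha.
3. reactor-core East, reactor-core North, reactor-core South, and reactor-core West cross → Station Beta.
4. reactor-core Mid crosses ← Station Alpha.
5. engineer East, engineer North, engineer South, and engineer West cross → Station Beta.
6. engineer West and reactor-core West cross ← Station Alpha.
7. engineer Mid, engineer West, reactor-core Mid, and reactor-core West cross → Station Beta.

7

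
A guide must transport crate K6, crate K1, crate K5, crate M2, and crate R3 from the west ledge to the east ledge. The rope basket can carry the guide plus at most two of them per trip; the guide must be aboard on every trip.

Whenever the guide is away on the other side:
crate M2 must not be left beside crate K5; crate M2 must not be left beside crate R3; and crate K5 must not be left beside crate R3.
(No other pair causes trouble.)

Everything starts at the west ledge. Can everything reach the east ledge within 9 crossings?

Yes — this plan uses 7 crossings (≤ 9):
1. Guide goes to the east ledge with crate K5 and crate M2.
2. Guide goes back to the west ledge with crate K5.
3. Guide goes to the east ledge with crate K5 and crate K6.
4. Guide goes back to the west ledge with crate K5.
5. Guide goes to the east ledge with crate K1 and crate K5.
6. Guide goes back to the west ledge with crate K5.
7. Guide goes to the east ledge with crate K5 and crate R3.

Yes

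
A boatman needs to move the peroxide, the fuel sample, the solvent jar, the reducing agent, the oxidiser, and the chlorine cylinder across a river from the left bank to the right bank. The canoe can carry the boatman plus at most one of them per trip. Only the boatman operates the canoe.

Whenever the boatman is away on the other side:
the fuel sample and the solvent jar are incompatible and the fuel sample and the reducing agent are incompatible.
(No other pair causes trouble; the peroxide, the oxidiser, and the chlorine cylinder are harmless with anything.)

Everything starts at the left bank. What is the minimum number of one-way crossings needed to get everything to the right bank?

Counting alone: the boatman can take at most 1 across per trip to the right bank, so moving all 6 needs at least 6 loaded trips out, with a return between consecutive ones — at least 11 crossings.
The safety rule pushes this higher. Following every safe sequence of crossings, the most of the 6 that can be at the right bank as the canoe arrives there on crossing 11 is 5 — never all 6.
So no plan with fewer than 13 crossings exists, and this one achieves 13:
1. Boatman goes to the right bank with the fuel sample.
2. Boatman goes back to the left bank alone.
3. Boatman goes to the right bank with the peroxide.
4. Boatman goes back to the left bank alone.
5. Boatman goes to the right bank with the solvent jar.
6. Boatman goes back to the left bank with the fuel sample.
7. Boatman goes to the right bank with the reducing agent.
8. Boatman goes back to the left bank alone.
9. Boatman goes to the right bank with the oxidiser.
10. Boatman goes back to the left bank alone.
11. Boatman goes to the right bank with the chlorine cylinder.
12. Boatman goes back to the left bank alone.
13. Boatman goes to the right bank with the fuel sample.

13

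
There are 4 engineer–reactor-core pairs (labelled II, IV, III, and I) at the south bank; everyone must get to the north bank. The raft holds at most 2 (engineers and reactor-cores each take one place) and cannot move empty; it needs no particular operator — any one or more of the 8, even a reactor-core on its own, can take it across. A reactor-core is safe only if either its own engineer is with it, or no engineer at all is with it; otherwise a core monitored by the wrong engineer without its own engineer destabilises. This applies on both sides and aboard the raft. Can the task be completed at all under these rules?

Following every safe sequence of crossings from the start, the most of the 8 that can be at the north bank as the raft arrives there on crossings 1, 3, 5 is 2, 3, 4 respectively; the best ever achieved is 4 of 8.
From crossing 7 on, no configuration arises that was not already reachable earlier: only 44 distinct safe configurations (who is on which side, and where the raft is) can ever be reached, none of them has everyone across, and every continuation just revisits them. So no valid plan exists.

No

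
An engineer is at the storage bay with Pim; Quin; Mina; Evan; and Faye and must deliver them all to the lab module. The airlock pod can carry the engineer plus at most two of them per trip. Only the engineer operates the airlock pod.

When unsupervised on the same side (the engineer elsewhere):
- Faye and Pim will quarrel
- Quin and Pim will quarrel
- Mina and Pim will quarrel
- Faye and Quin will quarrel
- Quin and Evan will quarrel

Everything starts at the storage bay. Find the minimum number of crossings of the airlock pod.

7

Counting alone: the engineer can take at most 2 across per trip to the lab module, so moving all 5 needs at least 3 loaded trips out, with a return between consecutive ones — at least 5 crossings.
The safety rule pushes this higher. Following every safe sequence of crossings, the most of the 5 that can be at the lab module as the airlock pod arrives there on crossing 5 is 4 — never all 5.
So no plan with fewer than 7 crossings exists, and this one achieves 7:
1. Engineer goes to the lab module with Pim and Quin.
2. Engineer goes back to the storage bay with Pim.
3. Engineer goes to the lab module with Mina and Pim.
4. Engineer goes back to the storage bay with Pim.
5. Engineer goes to the lab module with Evan and Faye.
6. Engineer goes back to the storage bay with Quin.
7. Engineer goes to the lab module with Pim and Quin.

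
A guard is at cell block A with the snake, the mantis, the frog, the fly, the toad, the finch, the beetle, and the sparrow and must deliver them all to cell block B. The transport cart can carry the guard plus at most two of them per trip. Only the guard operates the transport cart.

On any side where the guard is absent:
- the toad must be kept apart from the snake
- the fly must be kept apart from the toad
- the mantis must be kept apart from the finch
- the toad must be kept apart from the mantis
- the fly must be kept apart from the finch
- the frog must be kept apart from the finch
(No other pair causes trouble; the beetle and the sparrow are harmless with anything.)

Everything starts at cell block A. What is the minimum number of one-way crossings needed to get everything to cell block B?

9

Counting alone: the guard can take at most 2 across per trip to cell block B, so moving all 8 needs at least 4 loaded trips out, with a return between consecutive ones — at least 7 crossings.
The safety rule pushes this higher. Following every safe sequence of crossings, the most of the 8 that can be at cell block B as the transport cart arrives there on crossing 7 is 6 — never all 8.
So no plan with fewer than 9 crossings exists, and this one achieves 9:
1. Guard goes to cell block B with the finch and the toad.  [cell block A: the beetle, the fly, the frog, the mantis, the snake, the sparrow | cell block B: the finch, the toad]
2. Guard goes back to cell block A alone.  [cell block A: the beetle, the fly, the frog, the mantis, the snake, the sparrow | cell block B: the finch, the toad]
3. Guard goes to cell block B with the mantis and the snake.  [cell block A: the beetle, the fly, the frog, the sparrow | cell block B: the finch, the mantis, the snake, the toad]
4. Guard goes back to cell block A with the finch and the toad.  [cell block A: the beetle, the finch, the fly, the frog, the sparrow, the toad | cell block B: the mantis, the snake]
5. Guard goes to cell block B with the fly and the frog.  [cell block A: the beetle, the finch, the sparrow, the toad | cell block B: the fly, the frog, the mantis, the snake]
6. Guard goes back to cell block A alone.  [cell block A: the beetle, the finch, the sparrow, the toad | cell block B: the fly, the frog, the mantis, the snake]
7. Guard goes to cell block B with the beetle and the sparrow.  [cell block A: the finch, the toad | cell block B: the beetle, the fly, the frog, the mantis, the snake, the sparrow]
8. Guard goes back to cell block A alone.  [cell block A: the finch, the toad | cell block B: the beetle, the fly, the frog, the mantis, the snake, the sparrow]
9. Guard goes to cell block B with the finch and the toad.  [cell block A: — | cell block B: the beetle, the finch, the fly, the frog, the mantis, the snake, the sparrow, the toad]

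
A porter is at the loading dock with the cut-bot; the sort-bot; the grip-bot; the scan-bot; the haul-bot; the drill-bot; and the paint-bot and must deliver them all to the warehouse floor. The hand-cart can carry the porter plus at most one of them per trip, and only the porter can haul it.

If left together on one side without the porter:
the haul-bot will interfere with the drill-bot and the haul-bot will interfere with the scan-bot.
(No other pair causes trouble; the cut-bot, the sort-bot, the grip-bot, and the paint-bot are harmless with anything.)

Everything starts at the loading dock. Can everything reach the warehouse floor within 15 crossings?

Yes

Yes — this plan uses 15 crossings (≤ 15):
1. Porter goes to the warehouse floor with the haul-bot.  [the loading dock: the cut-bot, the drill-bot, the grip-bot, the paint-bot, the scan-bot, the sort-bot | the warehouse floor: the haul-bot]
2. Porter goes back to the loading dock alone.  [the loading dock: the cut-bot, the drill-bot, the grip-bot, the paint-bot, the scan-bot, the sort-bot | the warehouse floor: the haul-bot]
3. Porter goes to the warehouse floor with the cut-bot.  [the loading dock: the drill-bot, the grip-bot, the paint-bot, the scan-bot, the sort-bot | the warehouse floor: the cut-bot, the haul-bot]
4. Porter goes back to the loading dock alone.  [the loading dock: the drill-bot, the grip-bot, the paint-bot, the scan-bot, the sort-bot | the warehouse floor: the cut-bot, the haul-bot]
5. Porter goes to the warehouse floor with the sort-bot.  [the loading dock: the drill-bot, the grip-bot, the paint-bot, the scan-bot | the warehouse floor: the cut-bot, the haul-bot, the sort-bot]
6. Porter goes back to the loading dock alone.  [the loading dock: the drill-bot, the grip-bot, the paint-bot, the scan-bot | the warehouse floor: the cut-bot, the haul-bot, the sort-bot]
7. Porter goes to the warehouse floor with the grip-bot.  [the loading dock: the drill-bot, the paint-bot, the scan-bot | the warehouse floor: the cut-bot, the grip-bot, the haul-bot, the sort-bot]
8. Porter goes back to the loading dock alone.  [the loading dock: the drill-bot, the paint-bot, the scan-bot | the warehouse floor: the cut-bot, the grip-bot, the haul-bot, the sort-bot]
9. Porter goes to the warehouse floor with the scan-bot.  [the loading dock: the drill-bot, the paint-bot | the warehouse floor: the cut-bot, the grip-bot, the haul-bot, the scan-bot, the sort-bot]
10. Porter goes back to the loading dock with the haul-bot.  [the loading dock: the drill-bot, the haul-bot, the paint-bot | the warehouse floor: the cut-bot, the grip-bot, the scan-bot, the sort-bot]
11. Porter goes to the warehouse floor with the drill-bot.  [the loading dock: the haul-bot, the paint-bot | the warehouse floor: the cut-bot, the drill-bot, the grip-bot, the scan-bot, the sort-bot]
12. Porter goes back to the loading dock alone.  [the loading dock: the haul-bot, the paint-bot | the warehouse floor: the cut-bot, the drill-bot, the grip-bot, the scan-bot, the sort-bot]
13. Porter goes to the warehouse floor with the paint-bot.  [the loading dock: the haul-bot | the warehouse floor: the cut-bot, the drill-bot, the grip-bot, the paint-bot, the scan-bot, the sort-bot]
14. Porter goes back to the loading dock alone.  [the loading dock: the haul-bot | the warehouse floor: the cut-bot, the drill-bot, the grip-bot, the paint-bot, the scan-bot, the sort-bot]
15. Porter goes to the warehouse floor with the haul-bot.  [the loading dock: — | the warehouse floor: the cut-bot, the drill-bot, the grip-bot, the haul-bot, the paint-bot, the scan-bot, the sort-bot]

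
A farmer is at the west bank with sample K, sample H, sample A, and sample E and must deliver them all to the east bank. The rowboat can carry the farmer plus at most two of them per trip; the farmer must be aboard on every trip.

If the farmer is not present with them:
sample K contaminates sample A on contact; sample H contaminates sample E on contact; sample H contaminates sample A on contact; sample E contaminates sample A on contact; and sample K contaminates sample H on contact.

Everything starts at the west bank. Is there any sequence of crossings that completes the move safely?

1. Farmer goes to the east bank with sample A and sample H.  [the west bank: sample E, sample K | the east bank: sample A, sample H]
2. Farmer goes back to the west bank with sample H.  [the west bank: sample E, sample H, sample K | the east bank: sample A]
3. Farmer goes to the east bank with sample E and sample K.  [the west bank: sample H | the east bank: sample A, sample E, sample K]
4. Farmer goes back to the west bank with sample A.  [the west bank: sample A, sample H | the east bank: sample E, sample K]
5. Farmer goes to the east bank with sample A and sample H.  [the west bank: — | the east bank: sample A, sample E, sample H, sample K]

Yes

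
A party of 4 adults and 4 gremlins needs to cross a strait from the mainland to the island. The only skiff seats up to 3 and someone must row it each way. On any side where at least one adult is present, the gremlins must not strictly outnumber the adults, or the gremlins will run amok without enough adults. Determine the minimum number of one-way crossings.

9

Counting alone: each trip to the island takes at most 3 across and each return brings at least 1 back, so after t trips out (and t−1 returns) at most 3t − (t−1) of the 8 are across; that first reaches 8 at t = 4, so at least 7 crossings are needed.
The safety rule pushes this higher. Following every safe sequence of crossings, the most of the 8 that can be at the island as the skiff arrives there on crossing 7 is 7 — never all 8.
So no plan with fewer than 9 crossings exists, and this one achieves 9:
1. 2 gremlins → the island.  (the mainland: 4A 2G; the island: 0A 2G)
2. 1 gremlin ← the mainland.  (the mainland: 4A 3G; the island: 0A 1G)
3. 3 gremlins → the island.  (the mainland: 4A 0G; the island: 0A 4G)
4. 1 gremlin ← the mainland.  (the mainland: 4A 1G; the island: 0A 3G)
5. 3 adults → the island.  (the mainland: 1A 1G; the island: 3A 3G)
6. 1 adult and 1 gremlin ← the mainland.  (the mainland: 2A 2G; the island: 2A 2G)
7. 2 adults → the island.  (the mainland: 0A 2G; the island: 4A 2G)
8. 1 gremlin ← the mainland.  (the mainland: 0A 3G; the island: 4A 1G)
9. 3 gremlins → the island.  (the mainland: 0A 0G; the island: 4A 4G)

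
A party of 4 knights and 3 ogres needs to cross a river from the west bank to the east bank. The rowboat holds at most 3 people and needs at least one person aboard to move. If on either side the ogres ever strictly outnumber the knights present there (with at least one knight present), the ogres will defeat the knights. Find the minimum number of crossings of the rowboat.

Counting alone: each trip to the east bank takes at most 3 across and each return brings at least 1 back, so after t trips out (and t−1 returns) at most 3t − (t−1) of the 7 are across; that first reaches 7 at t = 3, so at least 5 crossings are needed.
The plan below uses exactly 5 crossings, so it is optimal:
1. 3 ogres → the east bank.  (the west bank: 4K 0O; the east bank: 0K 3O)
2. 1 ogre ← the west bank.  (the west bank: 4K 1O; the east bank: 0K 2O)
3. 3 knights → the east bank.  (the west bank: 1K 1O; the east bank: 3K 2O)
4. 1 knight ← the west bank.  (the west bank: 2K 1O; the east bank: 2K 2O)
5. 2 knights and 1 ogre → the east bank.  (the west bank: 0K 0O; the east bank: 4K 3O)

5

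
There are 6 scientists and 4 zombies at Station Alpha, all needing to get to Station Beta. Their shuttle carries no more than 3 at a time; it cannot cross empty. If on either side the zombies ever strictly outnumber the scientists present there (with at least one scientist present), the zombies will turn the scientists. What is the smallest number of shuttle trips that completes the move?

Counting alone: each trip to Station Beta takes at most 3 across and each return brings at least 1 back, so after t trips out (and t−1 returns) at most 3t − (t−1) of the 10 are across; that first reaches 10 at t = 5, so at least 9 crossings are needed.
The plan below uses exactly 9 crossings, so it is optimal:
1. 2 zombies → Station Beta.  (Station Alpha: 6S 2Z; Station Beta: 0S 2Z)
2. 1 zombie ← Station Alpha.  (Station Alpha: 6S 3Z; Station Beta: 0S 1Z)
3. 3 zombies → Station Beta.  (Station Alpha: 6S 0Z; Station Beta: 0S 4Z)
4. 1 zombie ← Station Alpha.  (Station Alpha: 6S 1Z; Station Beta: 0S 3Z)
5. 3 scientists → Station Beta.  (Station Alpha: 3S 1Z; Station Beta: 3S 3Z)
6. 1 zombie ← Station Alpha.  (Station Alpha: 3S 2Z; Station Beta: 3S 2Z)
7. 1 scientist and 2 zombies → Station Beta.  (Station Alpha: 2S 0Z; Station Beta: 4S 4Z)
8. 1 zombie ← Station Alpha.  (Station Alpha: 2S 1Z; Station Beta: 4S 3Z)
9. 2 scientists and 1 zombie → Station Beta.  (Station Alpha: 0S 0Z; Station Beta: 6S 4Z)

9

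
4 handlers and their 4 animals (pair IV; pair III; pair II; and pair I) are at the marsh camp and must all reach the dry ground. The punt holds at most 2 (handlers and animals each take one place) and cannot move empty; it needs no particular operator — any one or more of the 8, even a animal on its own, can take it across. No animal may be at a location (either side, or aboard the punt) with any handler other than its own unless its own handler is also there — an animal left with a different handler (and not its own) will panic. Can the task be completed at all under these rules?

Following every safe sequence of crossings from the start, the most of the 8 that can be at the dry ground as the punt arrives there on crossings 1, 3, 5 is 2, 3, 4 respectively; the best ever achieved is 4 of 8.
From crossing 7 on, no configuration arises that was not already reachable earlier: only 44 distinct safe configurations (who is on which side, and where the punt is) can ever be reached, none of them has everyone across, and every continuation just revisits them. So no valid plan exists.

No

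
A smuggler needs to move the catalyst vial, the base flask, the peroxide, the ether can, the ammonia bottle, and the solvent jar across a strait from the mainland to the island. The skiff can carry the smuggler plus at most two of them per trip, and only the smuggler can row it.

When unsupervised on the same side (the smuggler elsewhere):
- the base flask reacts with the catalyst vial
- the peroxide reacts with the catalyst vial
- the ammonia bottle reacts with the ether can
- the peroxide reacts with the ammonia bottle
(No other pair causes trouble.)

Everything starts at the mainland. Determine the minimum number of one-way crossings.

Counting alone: the smuggler can take at most 2 across per trip to the island, so moving all 6 needs at least 3 loaded trips out, with a return between consecutive ones — at least 5 crossings.
The safety rule pushes this higher. Following every safe sequence of crossings, the most of the 6 that can be at the island as the skiff arrives there on crossing 5 is 5 — never all 6.
So no plan with fewer than 7 crossings exists, and this one achieves 7:
1. Smuggler goes to the island with the ammonia bottle and the catalyst vial.  [the mainland: the base flask, the ether can, the peroxide, the solvent jar | the island: the ammonia bottle, the catalyst vial]
2. Smuggler goes back to the mainland alone.  [the mainland: the base flask, the ether can, the peroxide, the solvent jar | the island: the ammonia bottle, the catalyst vial]
3. Smuggler goes to the island with the base flask and the peroxide.  [the mainland: the ether can, the solvent jar | the island: the ammonia bottle, the base flask, the catalyst vial, the peroxide]
4. Smuggler goes back to the mainland with the ammonia bottle and the catalyst vial.  [the mainland: the ammonia bottle, the catalyst vial, the ether can, the solvent jar | the island: the base flask, the peroxide]
5. Smuggler goes to the island with the ether can and the solvent jar.  [the mainland: the ammonia bottle, the catalyst vial | the island: the base flask, the ether can, the peroxide, the solvent jar]
6. Smuggler goes back to the mainland alone.  [the mainland: the ammonia bottle, the catalyst vial | the island: the base flask, the ether can, the peroxide, the solvent jar]
7. Smuggler goes to the island with the ammonia bottle and the catalyst vial.  [the mainland: — | the island: the ammonia bottle, the base flask, the catalyst vial, the ether can, the peroxide, the solvent jar]

7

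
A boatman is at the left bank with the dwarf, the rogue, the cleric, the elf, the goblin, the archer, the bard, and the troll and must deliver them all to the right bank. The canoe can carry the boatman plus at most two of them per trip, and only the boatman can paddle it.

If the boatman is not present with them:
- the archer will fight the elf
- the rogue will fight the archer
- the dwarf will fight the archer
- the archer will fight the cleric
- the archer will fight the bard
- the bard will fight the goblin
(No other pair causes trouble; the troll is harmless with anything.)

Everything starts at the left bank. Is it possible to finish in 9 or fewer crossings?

No

Counting alone: the boatman can take at most 2 across per trip to the right bank, so moving all 8 needs at least 4 loaded trips out, with a return between consecutive ones — at least 7 crossings.
The safety rule pushes this higher. Following every safe sequence of crossings, the most of the 8 that can be at the right bank as the canoe arrives there on crossings 7, 9 is 6, 7 respectively — never all 8.
So the move cannot be finished within 9 crossings. (The shortest complete plan takes 11:)
1. Boatman goes to the right bank with the archer and the goblin.  [the left bank: the bard, the cleric, the dwarf, the elf, the rogue, the troll | the right bank: the archer, the goblin]
2. Boatman goes back to the left bank alone.  [the left bank: the bard, the cleric, the dwarf, the elf, the rogue, the troll | the right bank: the archer, the goblin]
3. Boatman goes to the right bank with the troll.  [the left bank: the bard, the cleric, the dwarf, the elf, the rogue | the right bank: the archer, the goblin, the troll]
4. Boatman goes back to the left bank alone.  [the left bank: the bard, the cleric, the dwarf, the elf, the rogue | the right bank: the archer, the goblin, the troll]
5. Boatman goes to the right bank with the dwarf and the rogue.  [the left bank: the bard, the cleric, the elf | the right bank: the archer, the dwarf, the goblin, the rogue, the troll]
6. Boatman goes back to the left bank with the archer.  [the left bank: the archer, the bard, the cleric, the elf | the right bank: the dwarf, the goblin, the rogue, the troll]
7. Boatman goes to the right bank with the archer and the cleric.  [the left bank: the bard, the elf | the right bank: the archer, the cleric, the dwarf, the goblin, the rogue, the troll]
8. Boatman goes back to the left bank with the archer.  [the left bank: the archer, the bard, the elf | the right bank: the cleric, the dwarf, the goblin, the rogue, the troll]
9. Boatman goes to the right bank with the archer and the elf.  [the left bank: the bard | the right bank: the archer, the cleric, the dwarf, the elf, the goblin, the rogue, the troll]
10. Boatman goes back to the left bank with the archer.  [the left bank: the archer, the bard | the right bank: the cleric, the dwarf, the elf, the goblin, the rogue, the troll]
11. Boatman goes to the right bank with the archer and the bard.  [the left bank: — | the right bank: the archer, the bard, the cleric, the dwarf, the elf, the goblin, the rogue, the troll]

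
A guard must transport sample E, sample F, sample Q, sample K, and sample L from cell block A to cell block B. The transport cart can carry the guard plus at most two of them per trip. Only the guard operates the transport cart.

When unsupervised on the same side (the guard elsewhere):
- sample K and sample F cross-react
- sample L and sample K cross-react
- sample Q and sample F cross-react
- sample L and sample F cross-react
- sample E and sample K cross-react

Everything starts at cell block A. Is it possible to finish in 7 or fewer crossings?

Yes

Yes — this plan uses 7 crossings (≤ 7):
1. Guard goes to cell block B with sample F and sample K.  [cell block A: sample E, sample L, sample Q | cell block B: sample F, sample K]
2. Guard goes back to cell block A with sample F.  [cell block A: sample E, sample F, sample L, sample Q | cell block B: sample K]
3. Guard goes to cell block B with sample E and sample F.  [cell block A: sample L, sample Q | cell block B: sample E, sample F, sample K]
4. Guard goes back to cell block A with sample K.  [cell block A: sample K, sample L, sample Q | cell block B: sample E, sample F]
5. Guard goes to cell block B with sample L and sample Q.  [cell block A: sample K | cell block B: sample E, sample F, sample L, sample Q]
6. Guard goes back to cell block A with sample F.  [cell block A: sample F, sample K | cell block B: sample E, sample L, sample Q]
7. Guard goes to cell block B with sample F and sample K.  [cell block A: — | cell block B: sample E, sample F, sample K, sample L, sample Q]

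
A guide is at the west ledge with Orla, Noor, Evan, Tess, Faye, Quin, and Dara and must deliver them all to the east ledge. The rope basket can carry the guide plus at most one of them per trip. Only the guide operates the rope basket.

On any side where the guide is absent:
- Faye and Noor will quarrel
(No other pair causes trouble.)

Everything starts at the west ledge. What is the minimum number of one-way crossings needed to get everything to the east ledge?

13

Counting alone: the guide can take at most 1 across per trip to the east ledge, so moving all 7 needs at least 7 loaded trips out, with a return between consecutive ones — at least 13 crossings.
The plan below uses exactly 13 crossings, so it is optimal:
1. Guide goes to the east ledge with Noor.
2. Guide goes back to the west ledge alone.
3. Guide goes to the east ledge with Orla.
4. Guide goes back to the west ledge alone.
5. Guide goes to the east ledge with Evan.
6. Guide goes back to the west ledge alone.
7. Guide goes to the east ledge with Tess.
8. Guide goes back to the west ledge alone.
9. Guide goes to the east ledge with Quin.
10. Guide goes back to the west ledge alone.
11. Guide goes to the east ledge with Dara.
12. Guide goes back to the west ledge alone.
13. Guide goes to the east ledge with Faye.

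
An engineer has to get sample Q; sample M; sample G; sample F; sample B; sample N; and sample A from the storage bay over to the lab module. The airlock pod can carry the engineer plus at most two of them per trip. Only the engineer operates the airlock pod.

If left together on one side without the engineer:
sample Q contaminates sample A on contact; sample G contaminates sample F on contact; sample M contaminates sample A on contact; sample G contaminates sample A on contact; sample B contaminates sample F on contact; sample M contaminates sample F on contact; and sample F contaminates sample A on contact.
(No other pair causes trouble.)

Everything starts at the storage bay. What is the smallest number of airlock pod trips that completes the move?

11

Counting alone: the engineer can take at most 2 across per trip to the lab module, so moving all 7 needs at least 4 loaded trips out, with a return between consecutive ones — at least 7 crossings.
The safety rule pushes this higher. Following every safe sequence of crossings, the most of the 7 that can be at the lab module as the airlock pod arrives there on crossings 7, 9 is 5, 6 respectively — never all 7.
So no plan with fewer than 11 crossings exists, and this one achieves 11:
1. Engineer goes to the lab module with sample A and sample F.  [the storage bay: sample B, sample G, sample M, sample N, sample Q | the lab module: sample A, sample F]
2. Engineer goes back to the storage bay with sample F.  [the storage bay: sample B, sample F, sample G, sample M, sample N, sample Q | the lab module: sample A]
3. Engineer goes to the lab module with sample F and sample Q.  [the storage bay: sample B, sample G, sample M, sample N | the lab module: sample A, sample F, sample Q]
4. Engineer goes back to the storage bay with sample A.  [the storage bay: sample A, sample B, sample G, sample M, sample N | the lab module: sample F, sample Q]
5. Engineer goes to the lab module with sample G and sample M.  [the storage bay: sample A, sample B, sample N | the lab module: sample F, sample G, sample M, sample Q]
6. Engineer goes back to the storage bay with sample F.  [the storage bay: sample A, sample B, sample F, sample N | the lab module: sample G, sample M, sample Q]
7. Engineer goes to the lab module with sample B and sample F.  [the storage bay: sample A, sample N | the lab module: sample B, sample F, sample G, sample M, sample Q]
8. Engineer goes back to the storage bay with sample F.  [the storage bay: sample A, sample F, sample N | the lab module: sample B, sample G, sample M, sample Q]
9. Engineer goes to the lab module with sample F and sample N.  [the storage bay: sample A | the lab module: sample B, sample F, sample G, sample M, sample N, sample Q]
10. Engineer goes back to the storage bay with sample F.  [the storage bay: sample A, sample F | the lab module: sample B, sample G, sample M, sample N, sample Q]
11. Engineer goes to the lab module with sample A and sample F.  [the storage bay: — | the lab module: sample A, sample B, sample F, sample G, sample M, sample N, sample Q]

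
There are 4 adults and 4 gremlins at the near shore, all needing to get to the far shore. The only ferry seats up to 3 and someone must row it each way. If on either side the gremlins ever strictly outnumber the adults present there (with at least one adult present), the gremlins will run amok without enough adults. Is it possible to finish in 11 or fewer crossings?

Yes

Yes — this plan uses 9 crossings (≤ 11):
1. 2 gremlins → the far shore.  (the near shore: 4A 2G; the far shore: 0A 2G)
2. 1 gremlin ← the near shore.  (the near shore: 4A 3G; the far shore: 0A 1G)
3. 3 gremlins → the far shore.  (the near shore: 4A 0G; the far shore: 0A 4G)
4. 1 gremlin ← the near shore.  (the near shore: 4A 1G; the far shore: 0A 3G)
5. 3 adults → the far shore.  (the near shore: 1A 1G; the far shore: 3A 3G)
6. 1 adult and 1 gremlin ← the near shore.  (the near shore: 2A 2G; the far shore: 2A 2G)
7. 2 adults → the far shore.  (the near shore: 0A 2G; the far shore: 4A 2G)
8. 1 gremlin ← the near shore.  (the near shore: 0A 3G; the far shore: 4A 1G)
9. 3 gremlins → the far shore.  (the near shore: 0A 0G; the far shore: 4A 4G)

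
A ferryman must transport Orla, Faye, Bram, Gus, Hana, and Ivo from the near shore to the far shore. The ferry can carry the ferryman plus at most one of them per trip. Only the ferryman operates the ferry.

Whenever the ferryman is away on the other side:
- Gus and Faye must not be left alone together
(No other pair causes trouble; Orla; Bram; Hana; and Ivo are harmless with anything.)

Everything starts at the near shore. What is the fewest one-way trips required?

11

Counting alone: the ferryman can take at most 1 across per trip to the far shore, so moving all 6 needs at least 6 loaded trips out, with a return between consecutive ones — at least 11 crossings.
The plan below uses exactly 11 crossings, so it is optimal:
1. Ferryman goes to the far shore with Faye.
2. Ferryman goes back to the near shore alone.
3. Ferryman goes to the far shore with Orla.
4. Ferryman goes back to the near shore alone.
5. Ferryman goes to the far shore with Bram.
6. Ferryman goes back to the near shore alone.
7. Ferryman goes to the far shore with Hana.
8. Ferryman goes back to the near shore alone.
9. Ferryman goes to the far shore with Ivo.
10. Ferryman goes back to the near shore alone.
11. Ferryman goes to the far shore with Gus.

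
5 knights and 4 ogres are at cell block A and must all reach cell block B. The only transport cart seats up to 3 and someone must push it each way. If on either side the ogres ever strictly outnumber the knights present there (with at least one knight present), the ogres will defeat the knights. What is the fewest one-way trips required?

Counting alone: each trip to cell block B takes at most 3 across and each return brings at least 1 back, so after t trips out (and t−1 returns) at most 3t − (t−1) of the 9 are across; that first reaches 9 at t = 4, so at least 7 crossings are needed.
The plan below uses exactly 7 crossings, so it is optimal:
1. 3 ogres → cell block B.  (cell block A: 5K 1O; cell block B: 0K 3O)
2. 1 ogre ← cell block A.  (cell block A: 5K 2O; cell block B: 0K 2O)
3. 3 knights → cell block B.  (cell block A: 2K 2O; cell block B: 3K 2O)
4. 1 knight ← cell block A.  (cell block A: 3K 2O; cell block B: 2K 2O)
5. 2 knights and 1 ogre → cell block B.  (cell block A: 1K 1O; cell block B: 4K 3O)
6. 1 knight ← cell block A.  (cell block A: 2K 1O; cell block B: 3K 3O)
7. 2 knights and 1 ogre → cell block B.  (cell block A: 0K 0O; cell block B: 5K 4O)

7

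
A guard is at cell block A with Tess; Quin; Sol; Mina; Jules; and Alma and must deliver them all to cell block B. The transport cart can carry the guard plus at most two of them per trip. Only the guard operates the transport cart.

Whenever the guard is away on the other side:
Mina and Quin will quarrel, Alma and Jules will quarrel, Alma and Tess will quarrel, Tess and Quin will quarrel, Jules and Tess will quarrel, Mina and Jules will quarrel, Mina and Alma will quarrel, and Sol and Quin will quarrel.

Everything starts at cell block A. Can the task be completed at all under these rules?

No

Whatever the first load, the items left behind include a forbidden pair without the guard. No opening move is safe, so no plan exists.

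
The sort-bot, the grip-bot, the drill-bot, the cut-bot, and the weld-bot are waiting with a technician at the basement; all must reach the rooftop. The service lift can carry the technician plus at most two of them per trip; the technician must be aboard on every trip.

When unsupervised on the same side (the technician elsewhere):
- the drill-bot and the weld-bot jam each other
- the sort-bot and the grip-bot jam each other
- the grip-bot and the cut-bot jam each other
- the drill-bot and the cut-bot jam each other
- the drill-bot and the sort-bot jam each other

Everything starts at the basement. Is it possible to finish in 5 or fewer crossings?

Counting alone: the technician can take at most 2 across per trip to the rooftop, so moving all 5 needs at least 3 loaded trips out, with a return between consecutive ones — at least 5 crossings.
The safety rule pushes this higher. Following every safe sequence of crossings, the most of the 5 that can be at the rooftop as the service lift arrives there on crossing 5 is 4 — never all 5.
So the move cannot be finished within 5 crossings. (The shortest complete plan takes 7:)
1. Technician goes to the rooftop with the drill-bot and the grip-bot.  [the basement: the cut-bot, the sort-bot, the weld-bot | the rooftop: the drill-bot, the grip-bot]
2. Technician goes back to the basement alone.  [the basement: the cut-bot, the sort-bot, the weld-bot | the rooftop: the drill-bot, the grip-bot]
3. Technician goes to the rooftop with the sort-bot.  [the basement: the cut-bot, the weld-bot | the rooftop: the drill-bot, the grip-bot, the sort-bot]
4. Technician goes back to the basement with the drill-bot and the grip-bot.  [the basement: the cut-bot, the drill-bot, the grip-bot, the weld-bot | the rooftop: the sort-bot]
5. Technician goes to the rooftop with the cut-bot and the weld-bot.  [the basement: the drill-bot, the grip-bot | the rooftop: the cut-bot, the sort-bot, the weld-bot]
6. Technician goes back to the basement alone.  [the basement: the drill-bot, the grip-bot | the rooftop: the cut-bot, the sort-bot, the weld-bot]
7. Technician goes to the rooftop with the drill-bot and the grip-bot.  [the basement: — | the rooftop: the cut-bot, the drill-bot, the grip-bot, the sort-bot, the weld-bot]

No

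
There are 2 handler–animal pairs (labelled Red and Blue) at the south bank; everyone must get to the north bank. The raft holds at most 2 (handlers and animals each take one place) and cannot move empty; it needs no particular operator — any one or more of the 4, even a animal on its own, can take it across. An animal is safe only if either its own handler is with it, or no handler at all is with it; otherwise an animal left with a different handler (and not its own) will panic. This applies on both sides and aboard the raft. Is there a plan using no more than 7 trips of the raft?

Yes

Yes — this plan uses 5 crossings (≤ 7):
1. animal Red and handler Red cross → the north bank.
2. handler Red crosses ← the south bank.
3. handler Blue and handler Red cross → the north bank.
4. handler Blue crosses ← the south bank.
5. animal Blue and handler Blue cross → the north bank.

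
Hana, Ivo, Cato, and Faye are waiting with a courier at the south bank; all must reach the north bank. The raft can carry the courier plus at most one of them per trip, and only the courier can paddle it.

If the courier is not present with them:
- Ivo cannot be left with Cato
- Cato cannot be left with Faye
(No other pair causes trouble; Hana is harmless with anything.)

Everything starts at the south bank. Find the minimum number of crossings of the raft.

9

Counting alone: the courier can take at most 1 across per trip to the north bank, so moving all 4 needs at least 4 loaded trips out, with a return between consecutive ones — at least 7 crossings.
The safety rule pushes this higher. Following every safe sequence of crossings, the most of the 4 that can be at the north bank as the raft arrives there on crossing 7 is 3 — never all 4.
So no plan with fewer than 9 crossings exists, and this one achieves 9:
1. Courier goes to the north bank with Cato.  [the south bank: Faye, Hana, Ivo | the north bank: Cato]
2. Courier goes back to the south bank alone.  [the south bank: Faye, Hana, Ivo | the north bank: Cato]
3. Courier goes to the north bank with Hana.  [the south bank: Faye, Ivo | the north bank: Cato, Hana]
4. Courier goes back to the south bank alone.  [the south bank: Faye, Ivo | the north bank: Cato, Hana]
5. Courier goes to the north bank with Ivo.  [the south bank: Faye | the north bank: Cato, Hana, Ivo]
6. Courier goes back to the south bank with Cato.  [the south bank: Cato, Faye | the north bank: Hana, Ivo]
7. Courier goes to the north bank with Faye.  [the south bank: Cato | the north bank: Faye, Hana, Ivo]
8. Courier goes back to the south bank alone.  [the south bank: Cato | the north bank: Faye, Hana, Ivo]
9. Courier goes to the north bank with Cato.  [the south bank: — | the north bank: Cato, Faye, Hana, Ivo]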